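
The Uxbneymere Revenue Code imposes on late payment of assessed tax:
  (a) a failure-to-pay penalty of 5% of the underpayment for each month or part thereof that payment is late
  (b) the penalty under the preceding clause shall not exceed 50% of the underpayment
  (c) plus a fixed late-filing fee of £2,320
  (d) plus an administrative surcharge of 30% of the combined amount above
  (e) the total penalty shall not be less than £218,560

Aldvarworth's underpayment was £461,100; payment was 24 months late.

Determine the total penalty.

£302,731

Accrued rate: 5% × 24 = 120%, capped at 50% → 50%
Failure-to-pay penalty: 50% of £461,100 = £230,550
Penalty before surcharge: £230,550 + £2,320 = £232,870
Administrative surcharge: 30% of £232,870 = £69,861
Total penalty: £232,870 + £69,861 = £302,731
Minimum £218,560: £302,731 meets the minimum, no increase.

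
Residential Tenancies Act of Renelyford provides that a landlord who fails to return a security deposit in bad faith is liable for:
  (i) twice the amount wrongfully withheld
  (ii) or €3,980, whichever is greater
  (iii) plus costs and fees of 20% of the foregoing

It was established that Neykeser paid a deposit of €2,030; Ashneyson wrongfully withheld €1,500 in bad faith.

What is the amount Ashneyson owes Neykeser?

€4,776

Doubled: 2 × €1,500 = €3,000
Minimum €3,980: €3,000 is below the minimum → €3,980
Costs and fees: 20% of €3,980 = €796
Total recovery: €3,980 + €796 = €4,776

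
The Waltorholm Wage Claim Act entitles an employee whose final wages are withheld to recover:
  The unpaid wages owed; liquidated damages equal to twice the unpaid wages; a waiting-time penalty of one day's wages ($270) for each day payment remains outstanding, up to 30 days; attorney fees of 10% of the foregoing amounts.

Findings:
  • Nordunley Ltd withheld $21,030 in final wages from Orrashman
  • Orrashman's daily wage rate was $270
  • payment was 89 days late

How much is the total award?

$78,309

Doubled: 2 × $21,030 = $42,060
Penalty days: min(89, 30) = 30
Waiting-time penalty: 30 × $270 = $8,100
Subtotal: $21,030 + $42,060 + $8,100 = $71,190
Attorney fees: 10% of $71,190 = $7,119
Total award: $71,190 + $7,119 = $78,309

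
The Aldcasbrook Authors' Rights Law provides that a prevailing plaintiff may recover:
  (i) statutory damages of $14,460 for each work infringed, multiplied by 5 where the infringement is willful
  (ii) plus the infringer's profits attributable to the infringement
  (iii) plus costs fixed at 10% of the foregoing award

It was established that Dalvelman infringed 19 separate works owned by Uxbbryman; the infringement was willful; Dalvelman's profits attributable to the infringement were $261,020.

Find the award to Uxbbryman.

Statutory damages: 19 × $14,460 = $274,740
Multiplied by 5: 5 × $274,740 = $1,373,700
Combined award: $1,373,700 + $261,020 = $1,634,720
Costs: 10% of $1,634,720 = $163,472
Award plus costs: $1,634,720 + $163,472 = $1,798,192

$1,798,192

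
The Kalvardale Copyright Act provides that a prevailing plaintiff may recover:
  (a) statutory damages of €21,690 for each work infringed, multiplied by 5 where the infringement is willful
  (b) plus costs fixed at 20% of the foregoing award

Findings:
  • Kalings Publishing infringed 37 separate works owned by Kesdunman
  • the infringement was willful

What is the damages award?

Statutory damages: 37 × €21,690 = €802,530
Multiplied by 5: 5 × €802,530 = €4,012,650
Costs: 20% of €4,012,650 = €802,530
Award plus costs: €4,012,650 + €802,530 = €4,815,180

Award: €4,815,180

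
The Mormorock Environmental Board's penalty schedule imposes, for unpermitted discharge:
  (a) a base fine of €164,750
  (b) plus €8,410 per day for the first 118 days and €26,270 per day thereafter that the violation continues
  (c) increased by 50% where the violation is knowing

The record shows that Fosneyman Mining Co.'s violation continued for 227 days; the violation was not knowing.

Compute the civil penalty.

€4,020,560

First 118 days: 118 × €8,410 = €992,380
Remaining days: (227 − 118) × €26,270 = €2,863,430
Per-day component: €992,380 + €2,863,430 = €3,855,810
Base plus per-day: €164,750 + €3,855,810 = €4,020,560
The violation was not knowing: no 50% increase.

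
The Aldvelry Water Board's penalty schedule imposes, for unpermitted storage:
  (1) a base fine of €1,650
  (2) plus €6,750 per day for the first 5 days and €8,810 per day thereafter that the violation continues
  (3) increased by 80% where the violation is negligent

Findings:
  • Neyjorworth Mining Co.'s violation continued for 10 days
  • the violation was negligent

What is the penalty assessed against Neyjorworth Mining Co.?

€143,010

First 5 days: 5 × €6,750 = €33,750
Remaining days: (10 − 5) × €8,810 = €44,050
Per-day component: €33,750 + €44,050 = €77,800
Base plus per-day: €1,650 + €77,800 = €79,450
Enhancement: 80% of €79,450 = €63,560
Enhanced fine: €79,450 + €63,560 = €143,010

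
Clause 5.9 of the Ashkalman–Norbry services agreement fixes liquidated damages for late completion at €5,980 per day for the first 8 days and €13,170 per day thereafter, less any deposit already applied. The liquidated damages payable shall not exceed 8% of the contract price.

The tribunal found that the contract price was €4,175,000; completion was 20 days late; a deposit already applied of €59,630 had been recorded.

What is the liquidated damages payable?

€146,250

First 8 days: 8 × €5,980 = €47,840
Remaining days: (20 − 8) × €13,170 = €158,040
Accrued per-day damages: €47,840 + €158,040 = €205,880
Less deposit already applied: €205,880 − €59,630 = €146,250
Cap: 8% of €4,175,000 = €334,000
Cap at €334,000: €146,250 is within the cap, no reduction.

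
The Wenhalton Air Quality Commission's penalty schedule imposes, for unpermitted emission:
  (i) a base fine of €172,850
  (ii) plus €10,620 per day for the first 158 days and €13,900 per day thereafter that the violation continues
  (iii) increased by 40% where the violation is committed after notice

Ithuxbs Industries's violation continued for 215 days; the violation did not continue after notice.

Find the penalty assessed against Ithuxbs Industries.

First 158 days: 158 × €10,620 = €1,677,960
Remaining days: (215 − 158) × €13,900 = €792,300
Per-day component: €1,677,960 + €792,300 = €2,470,260
Base plus per-day: €172,850 + €2,470,260 = €2,643,110
The violation did not continue after notice: no 40% increase.

€2,643,110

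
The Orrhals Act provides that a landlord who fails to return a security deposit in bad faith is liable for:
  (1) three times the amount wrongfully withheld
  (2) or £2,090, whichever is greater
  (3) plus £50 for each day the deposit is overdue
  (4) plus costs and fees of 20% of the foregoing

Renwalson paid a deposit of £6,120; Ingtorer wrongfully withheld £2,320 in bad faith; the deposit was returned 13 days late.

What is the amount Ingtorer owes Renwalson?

£9,132

Trebled: 3 × £2,320 = £6,960
Minimum £2,090: £6,960 meets the minimum, no increase.
Late-return penalty: 13 × £50 = £650
Damages plus late penalty: £6,960 + £650 = £7,610
Costs and fees: 20% of £7,610 = £1,522
Total recovery: £7,610 + £1,522 = £9,132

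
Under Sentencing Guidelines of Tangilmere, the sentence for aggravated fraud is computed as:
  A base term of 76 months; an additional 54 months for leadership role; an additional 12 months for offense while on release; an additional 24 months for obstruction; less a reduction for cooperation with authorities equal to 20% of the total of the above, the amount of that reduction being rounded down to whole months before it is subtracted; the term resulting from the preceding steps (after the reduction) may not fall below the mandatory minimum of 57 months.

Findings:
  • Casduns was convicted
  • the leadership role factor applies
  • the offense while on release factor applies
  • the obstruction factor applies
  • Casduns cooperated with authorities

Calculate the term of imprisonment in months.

133 months

Leadership role enhancement: +54 months
Offense while on release enhancement: +12 months
Obstruction enhancement: +24 months
Adjusted term: 76 months + 54 months + 12 months + 24 months = 166 months
Cooperation with authorities reduction: 20% of 166 months = 33 months (rounded down)
After reduction: 166 − 33 = 133 months
Minimum 57 months: 133 months meets the minimum, no increase.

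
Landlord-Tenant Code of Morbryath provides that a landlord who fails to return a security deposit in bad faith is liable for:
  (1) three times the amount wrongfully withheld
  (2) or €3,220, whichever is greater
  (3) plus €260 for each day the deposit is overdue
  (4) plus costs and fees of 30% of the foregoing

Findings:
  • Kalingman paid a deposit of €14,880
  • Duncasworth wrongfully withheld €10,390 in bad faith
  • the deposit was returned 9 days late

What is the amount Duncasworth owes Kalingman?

€43,563

Trebled: 3 × €10,390 = €31,170
Minimum €3,220: €31,170 meets the minimum, no increase.
Late-return penalty: 9 × €260 = €2,340
Damages plus late penalty: €31,170 + €2,340 = €33,510
Costs and fees: 30% of €33,510 = €10,053
Total recovery: €33,510 + €10,053 = €43,563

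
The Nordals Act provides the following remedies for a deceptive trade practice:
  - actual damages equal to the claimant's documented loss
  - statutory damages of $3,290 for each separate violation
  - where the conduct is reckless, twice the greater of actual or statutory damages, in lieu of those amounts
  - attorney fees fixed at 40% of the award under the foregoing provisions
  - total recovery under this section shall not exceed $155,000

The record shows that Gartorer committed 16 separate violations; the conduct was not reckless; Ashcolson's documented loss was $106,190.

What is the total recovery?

$155,000

Statutory damages: 16 × $3,290 = $52,640
Conduct not reckless: the in-lieu enhancement does not apply.
Actual plus statutory damages: $106,190 + $52,640 = $158,830
Attorney fees: 40% of $158,830 = $63,532
Total before cap: $158,830 + $63,532 = $222,362
Cap at $155,000: $222,362 exceeds the cap → $155,000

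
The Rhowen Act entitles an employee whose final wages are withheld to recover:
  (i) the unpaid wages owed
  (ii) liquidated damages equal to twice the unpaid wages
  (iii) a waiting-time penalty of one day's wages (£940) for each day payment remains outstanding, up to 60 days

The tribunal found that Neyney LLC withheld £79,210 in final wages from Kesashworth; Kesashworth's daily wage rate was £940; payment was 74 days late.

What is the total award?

£294,030

Doubled: 2 × £79,210 = £158,420
Penalty days: min(74, 60) = 60
Waiting-time penalty: 60 × £940 = £56,400
Total award: £79,210 + £158,420 + £56,400 = £294,030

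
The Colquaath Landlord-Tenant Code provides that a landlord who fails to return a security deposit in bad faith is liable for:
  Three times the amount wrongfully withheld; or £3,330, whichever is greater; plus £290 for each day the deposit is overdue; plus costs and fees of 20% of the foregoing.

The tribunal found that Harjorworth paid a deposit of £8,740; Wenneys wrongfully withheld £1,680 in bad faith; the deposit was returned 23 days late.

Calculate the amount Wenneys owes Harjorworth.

Trebled: 3 × £1,680 = £5,040
Minimum £3,330: £5,040 meets the minimum, no increase.
Late-return penalty: 23 × £290 = £6,670
Damages plus late penalty: £5,040 + £6,670 = £11,710
Costs and fees: 20% of £11,710 = £2,342
Total recovery: £11,710 + £2,342 = £14,052

Recovery: £14,052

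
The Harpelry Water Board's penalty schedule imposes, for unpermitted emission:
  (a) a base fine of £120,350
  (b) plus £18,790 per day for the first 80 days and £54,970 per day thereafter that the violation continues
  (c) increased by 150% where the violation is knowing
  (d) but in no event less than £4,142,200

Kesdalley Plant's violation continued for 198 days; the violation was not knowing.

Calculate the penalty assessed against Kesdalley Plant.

First 80 days: 80 × £18,790 = £1,503,200
Remaining days: (198 − 80) × £54,970 = £6,486,460
Per-day component: £1,503,200 + £6,486,460 = £7,989,660
Base plus per-day: £120,350 + £7,989,660 = £8,110,010
The violation was not knowing: no 150% increase.
Minimum £4,142,200: £8,110,010 meets the minimum, no increase.

£8,110,010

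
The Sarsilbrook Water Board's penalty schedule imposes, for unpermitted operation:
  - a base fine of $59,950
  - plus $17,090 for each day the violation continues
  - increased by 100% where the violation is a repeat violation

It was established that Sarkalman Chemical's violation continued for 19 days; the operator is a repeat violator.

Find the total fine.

Per-day component: 19 × $17,090 = $324,710
Base plus per-day: $59,950 + $324,710 = $384,660
Enhancement: 100% of $384,660 = $384,660
Enhanced fine: $384,660 + $384,660 = $769,320

$769,320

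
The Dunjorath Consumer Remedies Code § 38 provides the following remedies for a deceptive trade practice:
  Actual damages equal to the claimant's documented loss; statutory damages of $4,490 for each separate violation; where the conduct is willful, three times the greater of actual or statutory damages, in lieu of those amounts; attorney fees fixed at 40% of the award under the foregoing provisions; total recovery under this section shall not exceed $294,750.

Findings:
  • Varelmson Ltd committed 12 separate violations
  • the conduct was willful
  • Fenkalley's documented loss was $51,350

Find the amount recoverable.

$226,296

Statutory damages: 12 × $4,490 = $53,880
Greater of actual damages ($51,350) or statutory damages ($53,880): $53,880
Trebled: 3 × $53,880 = $161,640
Attorney fees: 40% of $161,640 = $64,656
Total before cap: $161,640 + $64,656 = $226,296
Cap at $294,750: $226,296 is within the cap, no reduction.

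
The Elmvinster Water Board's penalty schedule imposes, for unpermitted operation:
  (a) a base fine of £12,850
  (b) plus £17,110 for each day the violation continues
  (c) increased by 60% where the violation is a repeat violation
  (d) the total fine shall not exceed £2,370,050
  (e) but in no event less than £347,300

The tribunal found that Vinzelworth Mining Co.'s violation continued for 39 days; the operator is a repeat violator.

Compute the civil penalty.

Per-day component: 39 × £17,110 = £667,290
Base plus per-day: £12,850 + £667,290 = £680,140
Enhancement: 60% of £680,140 = £408,084
Enhanced fine: £680,140 + £408,084 = £1,088,224
Cap at £2,370,050: £1,088,224 is within the cap, no reduction.
Minimum £347,300: £1,088,224 meets the minimum, no increase.

£1,088,224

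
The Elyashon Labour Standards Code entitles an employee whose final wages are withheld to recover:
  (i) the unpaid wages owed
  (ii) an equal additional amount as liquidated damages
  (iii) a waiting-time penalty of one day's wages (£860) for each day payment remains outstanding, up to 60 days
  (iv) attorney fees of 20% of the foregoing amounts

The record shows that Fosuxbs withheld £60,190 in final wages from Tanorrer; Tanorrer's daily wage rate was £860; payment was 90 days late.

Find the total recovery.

£206,376

Liquidated damages (equal amount): £60,190
Penalty days: min(90, 60) = 60
Waiting-time penalty: 60 × £860 = £51,600
Subtotal: £60,190 + £60,190 + £51,600 = £171,980
Attorney fees: 20% of £171,980 = £34,396
Total award: £171,980 + £34,396 = £206,376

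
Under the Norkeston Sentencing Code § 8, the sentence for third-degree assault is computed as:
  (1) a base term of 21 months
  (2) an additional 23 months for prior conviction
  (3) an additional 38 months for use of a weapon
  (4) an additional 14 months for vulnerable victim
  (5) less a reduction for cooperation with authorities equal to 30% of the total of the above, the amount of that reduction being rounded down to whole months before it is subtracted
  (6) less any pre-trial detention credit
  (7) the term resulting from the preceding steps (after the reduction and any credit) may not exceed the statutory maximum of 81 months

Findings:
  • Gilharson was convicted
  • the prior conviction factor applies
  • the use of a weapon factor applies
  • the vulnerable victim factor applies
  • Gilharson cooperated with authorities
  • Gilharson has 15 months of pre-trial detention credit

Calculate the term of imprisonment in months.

Sentence: 53 months

Prior conviction enhancement: +23 months
Use of a weapon enhancement: +38 months
Vulnerable victim enhancement: +14 months
Adjusted term: 21 months + 23 months + 38 months + 14 months = 96 months
Cooperation with authorities reduction: 30% of 96 months = 28 months (rounded down)
After reduction: 96 − 28 = 68 months
Less pre-trial detention credit: 68 months − 15 months = 53 months
Cap at 81 months: 53 months is within the cap, no reduction.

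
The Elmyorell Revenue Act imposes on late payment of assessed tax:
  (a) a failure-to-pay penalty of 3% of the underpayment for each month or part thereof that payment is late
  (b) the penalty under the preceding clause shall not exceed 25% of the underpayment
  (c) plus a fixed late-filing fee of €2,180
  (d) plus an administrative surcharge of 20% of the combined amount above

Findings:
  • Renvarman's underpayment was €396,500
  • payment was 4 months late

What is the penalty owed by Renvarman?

Accrued rate: 3% × 4 = 12%, capped at 25% → 12%
Failure-to-pay penalty: 12% of €396,500 = €47,580
Penalty before surcharge: €47,580 + €2,180 = €49,760
Administrative surcharge: 20% of €49,760 = €9,952
Total penalty: €49,760 + €9,952 = €59,712

€59,712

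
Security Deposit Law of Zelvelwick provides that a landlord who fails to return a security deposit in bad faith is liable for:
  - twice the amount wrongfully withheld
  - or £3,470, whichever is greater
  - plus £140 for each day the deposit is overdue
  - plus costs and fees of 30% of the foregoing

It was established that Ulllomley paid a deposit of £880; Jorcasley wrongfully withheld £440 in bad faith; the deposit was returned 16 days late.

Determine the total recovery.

Doubled: 2 × £440 = £880
Minimum £3,470: £880 is below the minimum → £3,470
Late-return penalty: 16 × £140 = £2,240
Damages plus late penalty: £3,470 + £2,240 = £5,710
Costs and fees: 30% of £5,710 = £1,713
Total recovery: £5,710 + £1,713 = £7,423

£7,423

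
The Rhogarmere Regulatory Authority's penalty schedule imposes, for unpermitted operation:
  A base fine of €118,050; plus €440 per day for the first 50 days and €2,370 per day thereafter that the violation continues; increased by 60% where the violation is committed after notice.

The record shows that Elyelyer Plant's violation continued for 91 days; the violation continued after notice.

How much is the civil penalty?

First 50 days: 50 × €440 = €22,000
Remaining days: (91 − 50) × €2,370 = €97,170
Per-day component: €22,000 + €97,170 = €119,170
Base plus per-day: €118,050 + €119,170 = €237,220
Enhancement: 60% of €237,220 = €142,332
Enhanced fine: €237,220 + €142,332 = €379,552

€379,552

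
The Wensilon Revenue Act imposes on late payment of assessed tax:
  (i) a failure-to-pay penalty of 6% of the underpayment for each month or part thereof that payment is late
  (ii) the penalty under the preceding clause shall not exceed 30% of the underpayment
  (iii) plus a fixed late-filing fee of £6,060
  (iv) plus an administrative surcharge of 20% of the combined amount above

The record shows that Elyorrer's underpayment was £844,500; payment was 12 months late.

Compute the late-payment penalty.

Penalty: £311,292

Accrued rate: 6% × 12 = 72%, capped at 30% → 30%
Failure-to-pay penalty: 30% of £844,500 = £253,350
Penalty before surcharge: £253,350 + £6,060 = £259,410
Administrative surcharge: 20% of £259,410 = £51,882
Total penalty: £259,410 + £51,882 = £311,292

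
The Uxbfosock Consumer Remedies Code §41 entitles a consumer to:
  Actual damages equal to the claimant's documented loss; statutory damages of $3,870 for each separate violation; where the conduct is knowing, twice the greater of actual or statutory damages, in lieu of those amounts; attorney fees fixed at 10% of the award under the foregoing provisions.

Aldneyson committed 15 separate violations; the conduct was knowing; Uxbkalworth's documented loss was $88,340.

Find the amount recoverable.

$194,348

Statutory damages: 15 × $3,870 = $58,050
Greater of actual damages ($88,340) or statutory damages ($58,050): $88,340
Doubled: 2 × $88,340 = $176,680
Attorney fees: 10% of $176,680 = $17,668
Total recovery: $176,680 + $17,668 = $194,348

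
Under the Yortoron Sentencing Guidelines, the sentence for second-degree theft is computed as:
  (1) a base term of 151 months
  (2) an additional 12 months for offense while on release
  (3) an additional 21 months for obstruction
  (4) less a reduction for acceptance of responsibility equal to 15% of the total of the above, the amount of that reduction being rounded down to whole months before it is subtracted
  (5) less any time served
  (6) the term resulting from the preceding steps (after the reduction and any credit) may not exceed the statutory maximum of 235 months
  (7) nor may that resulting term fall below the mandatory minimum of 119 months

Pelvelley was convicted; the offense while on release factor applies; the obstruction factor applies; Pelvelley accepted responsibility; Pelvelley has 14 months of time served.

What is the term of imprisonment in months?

Offense while on release enhancement: +12 months
Obstruction enhancement: +21 months
Adjusted term: 151 months + 12 months + 21 months = 184 months
Acceptance of responsibility reduction: 15% of 184 months = 27 months (rounded down)
After reduction: 184 − 27 = 157 months
Less time served: 157 months − 14 months = 143 months
Cap at 235 months: 143 months is within the cap, no reduction.
Minimum 119 months: 143 months meets the minimum, no increase.

143 months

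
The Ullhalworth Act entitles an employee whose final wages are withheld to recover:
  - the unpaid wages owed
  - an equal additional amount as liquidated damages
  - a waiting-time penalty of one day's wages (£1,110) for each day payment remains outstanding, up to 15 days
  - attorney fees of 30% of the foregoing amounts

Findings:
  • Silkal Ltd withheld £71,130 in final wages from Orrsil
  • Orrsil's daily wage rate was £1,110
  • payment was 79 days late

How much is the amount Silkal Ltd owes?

Liquidated damages (equal amount): £71,130
Penalty days: min(79, 15) = 15
Waiting-time penalty: 15 × £1,110 = £16,650
Subtotal: £71,130 + £71,130 + £16,650 = £158,910
Attorney fees: 30% of £158,910 = £47,673
Total award: £158,910 + £47,673 = £206,583

Total award: £206,583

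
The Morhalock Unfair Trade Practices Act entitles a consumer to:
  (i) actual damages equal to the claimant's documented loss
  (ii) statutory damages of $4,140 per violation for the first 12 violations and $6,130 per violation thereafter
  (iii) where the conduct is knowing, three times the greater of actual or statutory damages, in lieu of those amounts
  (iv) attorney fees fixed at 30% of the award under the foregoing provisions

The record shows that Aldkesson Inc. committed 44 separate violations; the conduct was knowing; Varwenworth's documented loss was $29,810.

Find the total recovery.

First 12 violations: 12 × $4,140 = $49,680
Remaining violations: (44 − 12) × $6,130 = $196,160
Statutory damages: $49,680 + $196,160 = $245,840
Greater of actual damages ($29,810) or statutory damages ($245,840): $245,840
Trebled: 3 × $245,840 = $737,520
Attorney fees: 30% of $737,520 = $221,256
Total recovery: $737,520 + $221,256 = $958,776

Total recovery: $958,776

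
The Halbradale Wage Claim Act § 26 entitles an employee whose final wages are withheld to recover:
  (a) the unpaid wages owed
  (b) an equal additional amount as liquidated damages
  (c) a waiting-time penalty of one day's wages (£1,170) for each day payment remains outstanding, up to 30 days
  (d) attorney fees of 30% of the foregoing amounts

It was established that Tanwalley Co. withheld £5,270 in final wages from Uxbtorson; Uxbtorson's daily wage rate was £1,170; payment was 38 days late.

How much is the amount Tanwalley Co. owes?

Liquidated damages (equal amount): £5,270
Penalty days: min(38, 30) = 30
Waiting-time penalty: 30 × £1,170 = £35,100
Subtotal: £5,270 + £5,270 + £35,100 = £45,640
Attorney fees: 30% of £45,640 = £13,692
Total award: £45,640 + £13,692 = £59,332

£59,332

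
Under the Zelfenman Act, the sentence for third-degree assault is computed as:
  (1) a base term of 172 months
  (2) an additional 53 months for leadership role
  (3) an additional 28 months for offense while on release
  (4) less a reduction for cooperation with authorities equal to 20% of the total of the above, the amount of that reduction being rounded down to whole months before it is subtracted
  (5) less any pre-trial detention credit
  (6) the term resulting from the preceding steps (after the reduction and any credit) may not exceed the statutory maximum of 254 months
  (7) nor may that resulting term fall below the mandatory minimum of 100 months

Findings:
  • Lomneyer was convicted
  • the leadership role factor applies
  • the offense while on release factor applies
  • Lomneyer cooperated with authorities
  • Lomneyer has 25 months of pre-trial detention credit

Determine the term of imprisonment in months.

Leadership role enhancement: +53 months
Offense while on release enhancement: +28 months
Adjusted term: 172 months + 53 months + 28 months = 253 months
Cooperation with authorities reduction: 20% of 253 months = 50 months (rounded down)
After reduction: 253 − 50 = 203 months
Less pre-trial detention credit: 203 months − 25 months = 178 months
Cap at 254 months: 178 months is within the cap, no reduction.
Minimum 100 months: 178 months meets the minimum, no increase.

178 months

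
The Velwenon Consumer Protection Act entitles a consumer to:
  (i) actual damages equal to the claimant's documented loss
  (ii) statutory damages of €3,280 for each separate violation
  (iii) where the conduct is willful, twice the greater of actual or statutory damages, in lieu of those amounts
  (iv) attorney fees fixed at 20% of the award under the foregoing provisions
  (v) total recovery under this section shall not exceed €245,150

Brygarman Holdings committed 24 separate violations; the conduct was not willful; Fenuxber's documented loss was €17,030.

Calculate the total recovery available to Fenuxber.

€114,900

Statutory damages: 24 × €3,280 = €78,720
Conduct not willful: the in-lieu enhancement does not apply.
Actual plus statutory damages: €17,030 + €78,720 = €95,750
Attorney fees: 20% of €95,750 = €19,150
Total before cap: €95,750 + €19,150 = €114,900
Cap at €245,150: €114,900 is within the cap, no reduction.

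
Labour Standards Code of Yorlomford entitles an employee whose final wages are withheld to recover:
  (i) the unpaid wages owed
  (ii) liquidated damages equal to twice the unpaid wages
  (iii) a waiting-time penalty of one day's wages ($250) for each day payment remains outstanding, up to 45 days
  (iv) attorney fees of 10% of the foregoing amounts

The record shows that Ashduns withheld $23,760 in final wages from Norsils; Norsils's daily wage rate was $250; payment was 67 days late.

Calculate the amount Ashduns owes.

Doubled: 2 × $23,760 = $47,520
Penalty days: min(67, 45) = 45
Waiting-time penalty: 45 × $250 = $11,250
Subtotal: $23,760 + $47,520 + $11,250 = $82,530
Attorney fees: 10% of $82,530 = $8,253
Total award: $82,530 + $8,253 = $90,783

$90,783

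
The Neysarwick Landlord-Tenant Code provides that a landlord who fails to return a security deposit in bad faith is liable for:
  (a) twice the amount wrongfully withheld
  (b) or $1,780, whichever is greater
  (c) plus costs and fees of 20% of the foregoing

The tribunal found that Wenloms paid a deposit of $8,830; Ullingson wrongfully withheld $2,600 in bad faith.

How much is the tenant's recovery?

Doubled: 2 × $2,600 = $5,200
Minimum $1,780: $5,200 meets the minimum, no increase.
Costs and fees: 20% of $5,200 = $1,040
Total recovery: $5,200 + $1,040 = $6,240

$6,240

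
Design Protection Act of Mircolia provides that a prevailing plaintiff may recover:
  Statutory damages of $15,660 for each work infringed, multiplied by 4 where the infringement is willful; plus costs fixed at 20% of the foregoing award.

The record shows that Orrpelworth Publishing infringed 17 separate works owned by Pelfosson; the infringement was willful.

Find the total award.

Award: $1,277,856

Statutory damages: 17 × $15,660 = $266,220
Multiplied by 4: 4 × $266,220 = $1,064,880
Costs: 20% of $1,064,880 = $212,976
Award plus costs: $1,064,880 + $212,976 = $1,277,856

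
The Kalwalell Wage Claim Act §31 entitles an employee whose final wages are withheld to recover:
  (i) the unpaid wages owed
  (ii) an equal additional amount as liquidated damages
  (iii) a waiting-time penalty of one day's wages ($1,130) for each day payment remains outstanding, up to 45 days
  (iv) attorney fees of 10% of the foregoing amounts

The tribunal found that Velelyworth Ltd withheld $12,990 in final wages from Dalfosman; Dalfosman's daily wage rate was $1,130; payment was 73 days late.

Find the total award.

Liquidated damages (equal amount): $12,990
Penalty days: min(73, 45) = 45
Waiting-time penalty: 45 × $1,130 = $50,850
Subtotal: $12,990 + $12,990 + $50,850 = $76,830
Attorney fees: 10% of $76,830 = $7,683
Total award: $76,830 + $7,683 = $84,513

$84,513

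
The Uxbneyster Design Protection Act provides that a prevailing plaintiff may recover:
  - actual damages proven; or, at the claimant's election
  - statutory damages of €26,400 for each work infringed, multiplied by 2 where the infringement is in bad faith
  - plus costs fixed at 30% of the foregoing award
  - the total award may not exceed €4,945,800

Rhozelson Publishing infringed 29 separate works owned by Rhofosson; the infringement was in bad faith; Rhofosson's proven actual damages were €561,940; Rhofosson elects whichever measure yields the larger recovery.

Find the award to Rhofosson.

Statutory damages: 29 × €26,400 = €765,600
Doubled: 2 × €765,600 = €1,531,200
Greater of actual damages (€561,940) or enhanced statutory damages (€1,531,200): €1,531,200
Costs: 30% of €1,531,200 = €459,360
Award plus costs: €1,531,200 + €459,360 = €1,990,560
Cap at €4,945,800: €1,990,560 is within the cap, no reduction.

€1,990,560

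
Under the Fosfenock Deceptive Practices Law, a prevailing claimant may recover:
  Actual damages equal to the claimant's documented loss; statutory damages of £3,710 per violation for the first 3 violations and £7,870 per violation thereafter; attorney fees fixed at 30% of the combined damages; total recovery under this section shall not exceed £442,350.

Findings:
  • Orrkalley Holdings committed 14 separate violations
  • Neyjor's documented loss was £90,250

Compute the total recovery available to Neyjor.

£244,335

First 3 violations: 3 × £3,710 = £11,130
Remaining violations: (14 − 3) × £7,870 = £86,570
Statutory damages: £11,130 + £86,570 = £97,700
Combined damages: £90,250 + £97,700 = £187,950
Attorney fees: 30% of £187,950 = £56,385
Total before cap: £187,950 + £56,385 = £244,335
Cap at £442,350: £244,335 is within the cap, no reduction.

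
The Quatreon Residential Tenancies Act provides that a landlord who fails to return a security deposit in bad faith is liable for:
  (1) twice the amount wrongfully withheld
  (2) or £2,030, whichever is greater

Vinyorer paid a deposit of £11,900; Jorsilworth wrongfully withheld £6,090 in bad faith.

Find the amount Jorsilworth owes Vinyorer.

Recovery: £12,180

Doubled: 2 × £6,090 = £12,180
Minimum £2,030: £12,180 meets the minimum, no increase.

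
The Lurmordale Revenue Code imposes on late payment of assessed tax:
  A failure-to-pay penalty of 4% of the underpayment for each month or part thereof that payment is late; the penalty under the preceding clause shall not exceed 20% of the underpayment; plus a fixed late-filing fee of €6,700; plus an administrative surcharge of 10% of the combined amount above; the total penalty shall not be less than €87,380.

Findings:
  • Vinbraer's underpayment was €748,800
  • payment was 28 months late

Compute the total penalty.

Accrued rate: 4% × 28 = 112%, capped at 20% → 20%
Failure-to-pay penalty: 20% of €748,800 = €149,760
Penalty before surcharge: €149,760 + €6,700 = €156,460
Administrative surcharge: 10% of €156,460 = €15,646
Total penalty: €156,460 + €15,646 = €172,106
Minimum €87,380: €172,106 meets the minimum, no increase.

€172,106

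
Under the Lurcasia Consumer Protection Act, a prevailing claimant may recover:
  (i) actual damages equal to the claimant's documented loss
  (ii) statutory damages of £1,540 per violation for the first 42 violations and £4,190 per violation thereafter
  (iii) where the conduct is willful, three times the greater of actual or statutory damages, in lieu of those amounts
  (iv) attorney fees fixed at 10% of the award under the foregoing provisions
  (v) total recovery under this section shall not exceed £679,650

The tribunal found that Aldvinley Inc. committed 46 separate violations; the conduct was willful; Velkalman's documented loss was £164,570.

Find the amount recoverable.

First 42 violations: 42 × £1,540 = £64,680
Remaining violations: (46 − 42) × £4,190 = £16,760
Statutory damages: £64,680 + £16,760 = £81,440
Greater of actual damages (£164,570) or statutory damages (£81,440): £164,570
Trebled: 3 × £164,570 = £493,710
Attorney fees: 10% of £493,710 = £49,371
Total before cap: £493,710 + £49,371 = £543,081
Cap at £679,650: £543,081 is within the cap, no reduction.

£543,081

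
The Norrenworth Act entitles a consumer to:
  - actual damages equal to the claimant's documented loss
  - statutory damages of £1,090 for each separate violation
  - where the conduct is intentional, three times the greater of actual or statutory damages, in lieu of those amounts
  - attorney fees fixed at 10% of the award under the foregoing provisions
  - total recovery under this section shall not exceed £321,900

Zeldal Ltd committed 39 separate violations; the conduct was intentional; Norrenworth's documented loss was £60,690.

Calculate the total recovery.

Statutory damages: 39 × £1,090 = £42,510
Greater of actual damages (£60,690) or statutory damages (£42,510): £60,690
Trebled: 3 × £60,690 = £182,070
Attorney fees: 10% of £182,070 = £18,207
Total before cap: £182,070 + £18,207 = £200,277
Cap at £321,900: £200,277 is within the cap, no reduction.

£200,277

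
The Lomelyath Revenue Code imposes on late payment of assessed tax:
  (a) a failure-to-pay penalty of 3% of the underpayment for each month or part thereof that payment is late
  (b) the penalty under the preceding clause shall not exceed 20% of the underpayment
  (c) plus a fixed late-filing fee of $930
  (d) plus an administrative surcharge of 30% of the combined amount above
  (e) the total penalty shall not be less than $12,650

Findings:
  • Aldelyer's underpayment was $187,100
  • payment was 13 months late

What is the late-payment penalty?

Accrued rate: 3% × 13 = 39%, capped at 20% → 20%
Failure-to-pay penalty: 20% of $187,100 = $37,420
Penalty before surcharge: $37,420 + $930 = $38,350
Administrative surcharge: 30% of $38,350 = $11,505
Total penalty: $38,350 + $11,505 = $49,855
Minimum $12,650: $49,855 meets the minimum, no increase.

$49,855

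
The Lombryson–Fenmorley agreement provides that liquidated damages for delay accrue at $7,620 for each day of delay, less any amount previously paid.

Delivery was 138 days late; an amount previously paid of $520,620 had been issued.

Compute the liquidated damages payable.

$530,940

Per-day damages: 138 × $7,620 = $1,051,560
Less amount previously paid: $1,051,560 − $520,620 = $530,940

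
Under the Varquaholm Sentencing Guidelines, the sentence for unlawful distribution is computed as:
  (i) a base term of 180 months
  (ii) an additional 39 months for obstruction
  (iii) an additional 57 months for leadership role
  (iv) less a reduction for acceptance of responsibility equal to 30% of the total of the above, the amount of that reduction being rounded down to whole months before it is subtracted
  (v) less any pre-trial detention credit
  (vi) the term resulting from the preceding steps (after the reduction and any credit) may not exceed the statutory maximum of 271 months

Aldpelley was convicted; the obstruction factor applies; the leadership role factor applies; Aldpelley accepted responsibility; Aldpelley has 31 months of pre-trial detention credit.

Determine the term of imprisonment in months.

Obstruction enhancement: +39 months
Leadership role enhancement: +57 months
Adjusted term: 180 months + 39 months + 57 months = 276 months
Acceptance of responsibility reduction: 30% of 276 months = 82 months (rounded down)
After reduction: 276 − 82 = 194 months
Less pre-trial detention credit: 194 months − 31 months = 163 months
Cap at 271 months: 163 months is within the cap, no reduction.

163 months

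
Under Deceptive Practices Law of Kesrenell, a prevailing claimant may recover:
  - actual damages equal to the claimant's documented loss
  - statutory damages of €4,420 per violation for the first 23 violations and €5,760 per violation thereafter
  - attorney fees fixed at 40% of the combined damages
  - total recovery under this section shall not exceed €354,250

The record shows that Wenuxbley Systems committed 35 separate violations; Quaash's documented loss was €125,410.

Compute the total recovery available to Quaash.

First 23 violations: 23 × €4,420 = €101,660
Remaining violations: (35 − 23) × €5,760 = €69,120
Statutory damages: €101,660 + €69,120 = €170,780
Combined damages: €125,410 + €170,780 = €296,190
Attorney fees: 40% of €296,190 = €118,476
Total before cap: €296,190 + €118,476 = €414,666
Cap at €354,250: €414,666 exceeds the cap → €354,250

€354,250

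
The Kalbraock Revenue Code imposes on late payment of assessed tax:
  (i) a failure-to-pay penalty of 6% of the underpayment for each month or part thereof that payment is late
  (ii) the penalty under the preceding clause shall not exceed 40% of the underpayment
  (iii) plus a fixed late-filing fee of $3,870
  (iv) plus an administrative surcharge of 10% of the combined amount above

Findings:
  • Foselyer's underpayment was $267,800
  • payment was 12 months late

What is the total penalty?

Accrued rate: 6% × 12 = 72%, capped at 40% → 40%
Failure-to-pay penalty: 40% of $267,800 = $107,120
Penalty before surcharge: $107,120 + $3,870 = $110,990
Administrative surcharge: 10% of $110,990 = $11,099
Total penalty: $110,990 + $11,099 = $122,089

$122,089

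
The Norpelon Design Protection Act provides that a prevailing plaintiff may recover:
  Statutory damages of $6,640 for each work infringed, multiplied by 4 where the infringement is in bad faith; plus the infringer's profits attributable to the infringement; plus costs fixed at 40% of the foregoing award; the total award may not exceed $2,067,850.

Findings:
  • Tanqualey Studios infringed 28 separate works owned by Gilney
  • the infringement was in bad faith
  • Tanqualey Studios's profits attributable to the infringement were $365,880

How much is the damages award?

Statutory damages: 28 × $6,640 = $185,920
Multiplied by 4: 4 × $185,920 = $743,680
Combined award: $743,680 + $365,880 = $1,109,560
Costs: 40% of $1,109,560 = $443,824
Award plus costs: $1,109,560 + $443,824 = $1,553,384
Cap at $2,067,850: $1,553,384 is within the cap, no reduction.

$1,553,384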